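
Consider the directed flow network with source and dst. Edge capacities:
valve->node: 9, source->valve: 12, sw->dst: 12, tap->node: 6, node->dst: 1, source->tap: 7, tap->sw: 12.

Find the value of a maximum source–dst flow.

8

Augment source->tap->sw->dst: bottleneck 7. Total 7.
Augment source->valve->node->dst: bottleneck 1. Total 8.
No augmenting path remains in the residual graph.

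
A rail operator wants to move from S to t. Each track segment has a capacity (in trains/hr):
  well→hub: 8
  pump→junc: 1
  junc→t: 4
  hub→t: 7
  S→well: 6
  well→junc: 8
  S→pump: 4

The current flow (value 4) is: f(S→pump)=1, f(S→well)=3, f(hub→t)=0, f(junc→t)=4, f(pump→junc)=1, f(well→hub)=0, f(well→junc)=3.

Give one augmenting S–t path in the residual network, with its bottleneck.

Residual along S→well→hub→t: S→well: 3, well→hub: 8, hub→t: 7.
Bottleneck = min = 3.

S→well→hub→t, bottleneck 3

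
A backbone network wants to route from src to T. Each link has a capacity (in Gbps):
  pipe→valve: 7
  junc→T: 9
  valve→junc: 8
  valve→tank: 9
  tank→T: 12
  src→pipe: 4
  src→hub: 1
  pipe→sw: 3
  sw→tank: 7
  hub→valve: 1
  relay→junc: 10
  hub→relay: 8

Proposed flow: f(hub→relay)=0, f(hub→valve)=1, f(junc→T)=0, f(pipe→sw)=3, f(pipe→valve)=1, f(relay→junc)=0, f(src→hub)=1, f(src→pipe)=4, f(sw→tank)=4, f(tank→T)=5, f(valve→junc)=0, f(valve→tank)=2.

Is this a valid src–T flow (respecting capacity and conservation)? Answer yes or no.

No

Conservation fails at sw: inflow 3 ≠ outflow 4.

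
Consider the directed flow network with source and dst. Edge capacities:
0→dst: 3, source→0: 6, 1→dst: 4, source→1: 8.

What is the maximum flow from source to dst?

Augment source→0→dst: bottleneck 3. Total 3.
Augment source→1→dst: bottleneck 4. Total 7.
No augmenting path remains in the residual graph.

7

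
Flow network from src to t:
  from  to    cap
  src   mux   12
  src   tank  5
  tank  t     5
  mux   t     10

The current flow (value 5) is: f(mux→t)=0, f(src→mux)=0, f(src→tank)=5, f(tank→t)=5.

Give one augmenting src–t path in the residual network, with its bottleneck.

Residual along src→mux→t: src→mux: 12, mux→t: 10.
Bottleneck = min = 10.

src→mux→t, bottleneck 10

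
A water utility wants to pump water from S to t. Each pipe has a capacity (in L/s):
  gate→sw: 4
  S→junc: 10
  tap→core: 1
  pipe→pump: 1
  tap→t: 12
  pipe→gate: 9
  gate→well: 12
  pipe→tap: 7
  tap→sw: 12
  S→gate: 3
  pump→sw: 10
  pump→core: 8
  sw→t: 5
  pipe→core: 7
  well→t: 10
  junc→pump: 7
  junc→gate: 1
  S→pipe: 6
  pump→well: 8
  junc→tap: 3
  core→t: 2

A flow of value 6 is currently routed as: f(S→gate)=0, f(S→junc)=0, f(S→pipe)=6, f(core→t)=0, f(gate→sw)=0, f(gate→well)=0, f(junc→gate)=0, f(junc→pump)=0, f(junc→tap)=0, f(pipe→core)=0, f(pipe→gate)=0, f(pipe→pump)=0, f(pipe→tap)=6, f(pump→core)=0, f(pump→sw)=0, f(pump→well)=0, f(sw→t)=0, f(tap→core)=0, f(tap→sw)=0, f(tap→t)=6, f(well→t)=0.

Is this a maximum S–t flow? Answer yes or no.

Residual path S→junc→tap→t has bottleneck 3 > 0.
Pushing 3 along it raises the flow to 9, so the given flow is not maximum.

No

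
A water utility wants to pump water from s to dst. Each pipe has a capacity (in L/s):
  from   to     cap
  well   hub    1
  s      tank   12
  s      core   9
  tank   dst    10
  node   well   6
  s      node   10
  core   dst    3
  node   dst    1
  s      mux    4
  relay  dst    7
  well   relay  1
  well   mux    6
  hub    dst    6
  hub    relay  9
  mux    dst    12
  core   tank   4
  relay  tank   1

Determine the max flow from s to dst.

24

Augment s→node→dst: bottleneck 1. Total 1.
Augment s→mux→dst: bottleneck 4. Total 5.
Augment s→core→dst: bottleneck 3. Total 8.
Augment s→tank→dst: bottleneck 10. Total 18.
Augment s→node→well→hub→dst: bottleneck 1. Total 19.
Augment s→node→well→mux→dst: bottleneck 5. Total 24.
No augmenting path remains in the residual graph.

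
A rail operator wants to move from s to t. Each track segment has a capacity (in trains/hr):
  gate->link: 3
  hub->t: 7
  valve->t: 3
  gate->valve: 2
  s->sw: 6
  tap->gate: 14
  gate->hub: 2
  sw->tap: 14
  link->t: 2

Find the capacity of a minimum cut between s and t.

6

Max flow = 6 (via 3 augmenting paths).
In the residual at optimum, the set reachable from s is {s}.
Cut edges: s->sw (cap 6). Sum = 6.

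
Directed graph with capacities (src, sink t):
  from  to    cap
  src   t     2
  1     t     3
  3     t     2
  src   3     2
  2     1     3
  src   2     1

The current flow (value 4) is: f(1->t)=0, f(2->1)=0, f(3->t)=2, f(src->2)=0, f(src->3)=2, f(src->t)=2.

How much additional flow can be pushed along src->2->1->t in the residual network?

Residual capacities along the path: src->2: 1, 2->1: 3, 1->t: 3.
Minimum is 1.

1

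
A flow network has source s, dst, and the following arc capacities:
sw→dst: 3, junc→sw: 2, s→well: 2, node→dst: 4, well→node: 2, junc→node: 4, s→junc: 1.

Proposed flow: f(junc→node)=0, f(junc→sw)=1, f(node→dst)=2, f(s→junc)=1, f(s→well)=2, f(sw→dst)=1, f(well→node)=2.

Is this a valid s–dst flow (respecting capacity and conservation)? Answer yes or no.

Yes

Every edge has 0 ≤ f(e) ≤ cap(e).
At each intermediate node, inflow equals outflow.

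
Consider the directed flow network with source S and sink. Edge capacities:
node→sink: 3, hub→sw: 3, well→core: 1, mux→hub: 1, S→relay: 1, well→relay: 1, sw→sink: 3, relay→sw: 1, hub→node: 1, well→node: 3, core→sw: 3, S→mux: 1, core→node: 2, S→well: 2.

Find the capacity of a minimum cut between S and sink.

Max flow = 4 (via 3 augmenting paths).
In the residual at optimum, the set reachable from S is {S}.
Cut edges: S→well (cap 2), S→mux (cap 1), S→relay (cap 1). Sum = 4.

4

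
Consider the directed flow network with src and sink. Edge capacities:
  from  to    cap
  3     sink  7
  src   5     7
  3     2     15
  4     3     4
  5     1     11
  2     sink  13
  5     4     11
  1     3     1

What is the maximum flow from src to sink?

5

Augment src->5->4->3->sink: bottleneck 4. Total 4.
Augment src->5->1->3->sink: bottleneck 1. Total 5.
No augmenting path remains in the residual graph.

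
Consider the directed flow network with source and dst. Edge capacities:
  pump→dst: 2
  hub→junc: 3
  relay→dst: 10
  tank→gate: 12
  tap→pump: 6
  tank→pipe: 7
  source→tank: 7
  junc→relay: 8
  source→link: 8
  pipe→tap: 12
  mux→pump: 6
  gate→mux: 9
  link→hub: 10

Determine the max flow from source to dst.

5

Augment source→link→hub→junc→relay→dst: bottleneck 3. Total 3.
Augment source→tank→gate→mux→pump→dst: bottleneck 2. Total 5.
No augmenting path remains in the residual graph.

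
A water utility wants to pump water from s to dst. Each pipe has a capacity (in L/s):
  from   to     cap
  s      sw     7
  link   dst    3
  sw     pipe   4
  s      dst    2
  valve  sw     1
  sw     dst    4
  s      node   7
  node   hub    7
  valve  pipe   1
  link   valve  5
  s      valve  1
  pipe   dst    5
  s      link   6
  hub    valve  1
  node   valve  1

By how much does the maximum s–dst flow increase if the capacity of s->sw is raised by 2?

Original max flow = 14.
Even with extra capacity on s->sw, another cut of capacity 14 remains binding.
New max flow = 14. Increase = 0.

0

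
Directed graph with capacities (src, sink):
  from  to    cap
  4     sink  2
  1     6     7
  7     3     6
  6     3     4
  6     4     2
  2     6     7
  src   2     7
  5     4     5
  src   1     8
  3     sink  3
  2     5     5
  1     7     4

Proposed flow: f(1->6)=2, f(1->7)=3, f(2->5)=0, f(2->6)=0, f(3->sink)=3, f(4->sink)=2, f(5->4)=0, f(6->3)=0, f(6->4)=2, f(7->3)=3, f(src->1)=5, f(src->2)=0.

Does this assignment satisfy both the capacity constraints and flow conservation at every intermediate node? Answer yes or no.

Yes

Every edge has 0 ≤ f(e) ≤ cap(e).
At each intermediate node, inflow equals outflow.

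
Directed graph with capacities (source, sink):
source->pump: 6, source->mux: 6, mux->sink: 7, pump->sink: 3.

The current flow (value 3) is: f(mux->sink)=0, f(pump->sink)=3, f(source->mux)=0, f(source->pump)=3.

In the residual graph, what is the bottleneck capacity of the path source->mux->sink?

Residual capacities along the path: source->mux: 6, mux->sink: 7.
Minimum is 6.

6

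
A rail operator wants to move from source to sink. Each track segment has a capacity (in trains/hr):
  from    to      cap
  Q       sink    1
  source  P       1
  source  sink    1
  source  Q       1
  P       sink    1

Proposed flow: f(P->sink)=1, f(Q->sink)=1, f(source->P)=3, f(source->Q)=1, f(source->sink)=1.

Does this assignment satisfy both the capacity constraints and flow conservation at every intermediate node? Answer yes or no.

No

Capacity violated on source->P: flow 3 > capacity 1.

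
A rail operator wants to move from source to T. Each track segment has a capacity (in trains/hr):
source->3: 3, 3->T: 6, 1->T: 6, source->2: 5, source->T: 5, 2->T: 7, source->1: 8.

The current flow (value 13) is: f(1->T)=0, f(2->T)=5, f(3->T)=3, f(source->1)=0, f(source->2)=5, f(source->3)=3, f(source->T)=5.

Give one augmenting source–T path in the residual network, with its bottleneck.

source->1->T, bottleneck 6

Residual along source->1->T: source->1: 8, 1->T: 6.
Bottleneck = min = 6.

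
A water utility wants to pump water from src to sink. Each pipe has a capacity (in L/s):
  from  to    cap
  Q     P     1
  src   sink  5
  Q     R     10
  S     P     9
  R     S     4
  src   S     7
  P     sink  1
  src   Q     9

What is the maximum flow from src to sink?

6

Augment src→sink: bottleneck 5. Total 5.
Augment src→Q→P→sink: bottleneck 1. Total 6.
No augmenting path remains in the residual graph.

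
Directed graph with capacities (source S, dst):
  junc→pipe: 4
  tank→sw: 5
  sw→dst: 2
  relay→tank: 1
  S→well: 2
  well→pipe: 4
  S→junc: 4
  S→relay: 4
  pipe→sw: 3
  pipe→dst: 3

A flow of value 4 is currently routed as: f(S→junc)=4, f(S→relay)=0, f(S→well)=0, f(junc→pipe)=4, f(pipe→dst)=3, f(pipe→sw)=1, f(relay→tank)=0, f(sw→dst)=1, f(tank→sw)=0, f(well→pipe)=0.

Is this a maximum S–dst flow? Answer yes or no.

No

Residual path S→well→pipe→sw→dst has bottleneck 1 > 0.
Pushing 1 along it raises the flow to 5, so the given flow is not maximum.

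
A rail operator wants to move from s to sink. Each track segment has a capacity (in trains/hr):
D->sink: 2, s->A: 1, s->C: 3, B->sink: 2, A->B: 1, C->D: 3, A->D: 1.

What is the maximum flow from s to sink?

3

Augment s->A->B->sink: bottleneck 1. Total 1.
Augment s->C->D->sink: bottleneck 2. Total 3.
No augmenting path remains in the residual graph.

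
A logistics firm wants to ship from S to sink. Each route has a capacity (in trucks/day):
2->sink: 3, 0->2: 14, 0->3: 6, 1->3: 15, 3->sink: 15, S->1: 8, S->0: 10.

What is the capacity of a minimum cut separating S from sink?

17

Max flow = 17 (via 3 augmenting paths).
In the residual at optimum, the set reachable from S is {0, 2, S}.
Cut edges: S->1 (cap 8), 0->3 (cap 6), 2->sink (cap 3). Sum = 17.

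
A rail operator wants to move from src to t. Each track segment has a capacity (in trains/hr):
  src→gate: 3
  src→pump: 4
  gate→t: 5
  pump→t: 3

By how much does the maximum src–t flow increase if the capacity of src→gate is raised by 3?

2

Original max flow = 6.
After raising cap(src→gate), augmenting paths through that edge carry 2 more units.
New max flow = 8. Increase = 2.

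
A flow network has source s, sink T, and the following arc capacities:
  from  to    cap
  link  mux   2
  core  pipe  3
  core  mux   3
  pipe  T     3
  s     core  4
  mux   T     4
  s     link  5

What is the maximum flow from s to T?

Augment s->core->pipe->T: bottleneck 3. Total 3.
Augment s->core->mux->T: bottleneck 1. Total 4.
Augment s->link->mux->T: bottleneck 2. Total 6.
No augmenting path remains in the residual graph.

6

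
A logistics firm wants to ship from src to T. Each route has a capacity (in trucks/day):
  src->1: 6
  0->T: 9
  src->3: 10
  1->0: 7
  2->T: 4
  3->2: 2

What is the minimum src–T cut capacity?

8

Max flow = 8 (via 2 augmenting paths).
In the residual at optimum, the set reachable from src is {3, src}.
Cut edges: 3->2 (cap 2), src->1 (cap 6). Sum = 8.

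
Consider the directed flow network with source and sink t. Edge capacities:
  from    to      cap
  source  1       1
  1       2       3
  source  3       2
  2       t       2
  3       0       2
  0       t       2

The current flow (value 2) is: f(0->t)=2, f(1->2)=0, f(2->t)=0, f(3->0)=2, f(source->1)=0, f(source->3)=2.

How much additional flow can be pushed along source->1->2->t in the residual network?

1

Residual capacities along the path: source->1: 1, 1->2: 3, 2->t: 2.
Minimum is 1.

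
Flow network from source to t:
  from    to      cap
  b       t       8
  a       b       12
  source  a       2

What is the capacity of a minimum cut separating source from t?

2

Max flow = 2 (via 1 augmenting path).
In the residual at optimum, the set reachable from source is {source}.
Cut edges: source→a (cap 2). Sum = 2.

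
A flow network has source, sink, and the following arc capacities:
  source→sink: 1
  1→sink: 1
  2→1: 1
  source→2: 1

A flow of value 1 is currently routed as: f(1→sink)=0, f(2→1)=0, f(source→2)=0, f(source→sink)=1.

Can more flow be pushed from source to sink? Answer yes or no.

Yes

Residual path source→2→1→sink has bottleneck 1 > 0.
Pushing 1 along it raises the flow to 2, so the given flow is not maximum.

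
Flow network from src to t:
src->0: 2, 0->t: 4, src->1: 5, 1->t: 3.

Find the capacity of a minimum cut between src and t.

Max flow = 5 (via 2 augmenting paths).
In the residual at optimum, the set reachable from src is {1, src}.
Cut edges: src->0 (cap 2), 1->t (cap 3). Sum = 5.

5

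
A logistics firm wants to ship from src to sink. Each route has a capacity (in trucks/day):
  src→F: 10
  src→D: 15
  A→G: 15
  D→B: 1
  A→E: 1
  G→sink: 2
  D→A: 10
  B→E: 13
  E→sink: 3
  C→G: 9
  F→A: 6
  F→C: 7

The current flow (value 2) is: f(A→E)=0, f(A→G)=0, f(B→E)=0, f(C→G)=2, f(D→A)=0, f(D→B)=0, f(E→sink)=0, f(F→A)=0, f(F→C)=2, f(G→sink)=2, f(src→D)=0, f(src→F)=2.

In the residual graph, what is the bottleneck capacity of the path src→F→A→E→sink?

1

Residual capacities along the path: src→F: 8, F→A: 6, A→E: 1, E→sink: 3.
Minimum is 1.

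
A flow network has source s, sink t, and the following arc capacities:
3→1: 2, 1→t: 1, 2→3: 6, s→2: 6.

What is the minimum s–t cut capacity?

1

Max flow = 1 (via 1 augmenting path).
In the residual at optimum, the set reachable from s is {1, 2, 3, s}.
Cut edges: 1→t (cap 1). Sum = 1.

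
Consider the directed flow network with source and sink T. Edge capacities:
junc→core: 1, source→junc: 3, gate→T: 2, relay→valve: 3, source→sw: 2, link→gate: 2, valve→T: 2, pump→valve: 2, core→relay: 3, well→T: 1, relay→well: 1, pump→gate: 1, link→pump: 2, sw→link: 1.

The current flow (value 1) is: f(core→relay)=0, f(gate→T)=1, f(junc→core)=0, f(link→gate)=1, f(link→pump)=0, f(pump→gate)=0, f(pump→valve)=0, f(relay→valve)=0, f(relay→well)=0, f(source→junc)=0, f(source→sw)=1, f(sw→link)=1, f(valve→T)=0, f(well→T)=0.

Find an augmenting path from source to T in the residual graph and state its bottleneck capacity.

Residual along source→junc→core→relay→valve→T: source→junc: 3, junc→core: 1, core→relay: 3, relay→valve: 3, valve→T: 2.
Bottleneck = min = 1.

source→junc→core→relay→valve→T, bottleneck 1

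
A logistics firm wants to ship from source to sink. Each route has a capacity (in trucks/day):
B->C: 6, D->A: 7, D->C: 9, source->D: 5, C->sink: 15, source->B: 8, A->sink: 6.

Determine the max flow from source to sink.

11

Augment source->D->A->sink: bottleneck 5. Total 5.
Augment source->B->C->sink: bottleneck 6. Total 11.
No augmenting path remains in the residual graph.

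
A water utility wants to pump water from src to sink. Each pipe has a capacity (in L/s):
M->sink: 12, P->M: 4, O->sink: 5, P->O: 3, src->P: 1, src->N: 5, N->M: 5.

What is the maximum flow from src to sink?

Augment src->P->O->sink: bottleneck 1. Total 1.
Augment src->N->M->sink: bottleneck 5. Total 6.
No augmenting path remains in the residual graph.

6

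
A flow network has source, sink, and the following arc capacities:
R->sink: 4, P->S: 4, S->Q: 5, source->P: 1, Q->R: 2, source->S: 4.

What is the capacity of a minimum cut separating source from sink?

2

Max flow = 2 (via 1 augmenting path).
In the residual at optimum, the set reachable from source is {P, Q, S, source}.
Cut edges: Q->R (cap 2). Sum = 2.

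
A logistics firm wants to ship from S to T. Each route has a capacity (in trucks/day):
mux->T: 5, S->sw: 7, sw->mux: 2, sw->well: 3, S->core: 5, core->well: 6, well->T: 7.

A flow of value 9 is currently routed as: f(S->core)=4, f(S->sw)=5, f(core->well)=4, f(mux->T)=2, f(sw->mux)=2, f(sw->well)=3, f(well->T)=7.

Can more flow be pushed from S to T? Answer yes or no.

Residual reachable from S: {S, core, sw, well}; T is not reachable.
Saturated cut: sw->mux, well->T with total capacity 9 = current flow value. Flow is maximum.

No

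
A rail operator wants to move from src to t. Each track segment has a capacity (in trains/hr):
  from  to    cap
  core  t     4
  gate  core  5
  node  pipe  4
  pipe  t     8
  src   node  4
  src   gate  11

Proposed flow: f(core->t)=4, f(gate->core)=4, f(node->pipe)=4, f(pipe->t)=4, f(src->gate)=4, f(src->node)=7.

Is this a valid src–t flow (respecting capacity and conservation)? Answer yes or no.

No

Capacity violated on src->node: flow 7 > capacity 4.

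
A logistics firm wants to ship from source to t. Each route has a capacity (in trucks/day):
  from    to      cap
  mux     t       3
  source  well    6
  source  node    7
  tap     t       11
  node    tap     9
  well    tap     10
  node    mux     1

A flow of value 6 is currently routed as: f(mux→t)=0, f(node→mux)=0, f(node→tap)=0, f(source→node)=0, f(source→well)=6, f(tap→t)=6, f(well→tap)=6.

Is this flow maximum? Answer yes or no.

Residual path source→node→tap→t has bottleneck 5 > 0.
Pushing 5 along it raises the flow to 11, so the given flow is not maximum.

No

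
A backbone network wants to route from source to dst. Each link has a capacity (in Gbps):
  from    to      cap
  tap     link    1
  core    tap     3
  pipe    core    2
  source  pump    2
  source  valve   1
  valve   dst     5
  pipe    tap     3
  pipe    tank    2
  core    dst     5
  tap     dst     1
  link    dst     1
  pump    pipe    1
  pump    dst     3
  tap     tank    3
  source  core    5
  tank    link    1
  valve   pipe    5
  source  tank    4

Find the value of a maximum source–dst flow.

9

Augment source->pump->dst: bottleneck 2. Total 2.
Augment source->valve->dst: bottleneck 1. Total 3.
Augment source->core->dst: bottleneck 5. Total 8.
Augment source->tank->link->dst: bottleneck 1. Total 9.
No augmenting path remains in the residual graph.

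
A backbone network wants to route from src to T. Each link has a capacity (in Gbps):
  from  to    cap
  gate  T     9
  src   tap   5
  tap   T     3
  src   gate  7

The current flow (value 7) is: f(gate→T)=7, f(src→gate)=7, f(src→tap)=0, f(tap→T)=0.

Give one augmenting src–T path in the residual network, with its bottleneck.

Residual along src→tap→T: src→tap: 5, tap→T: 3.
Bottleneck = min = 3.

src→tap→T, bottleneck 3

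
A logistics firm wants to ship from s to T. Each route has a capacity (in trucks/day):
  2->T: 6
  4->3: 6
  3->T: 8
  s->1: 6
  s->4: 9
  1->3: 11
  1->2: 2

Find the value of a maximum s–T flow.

Augment s->1->2->T: bottleneck 2. Total 2.
Augment s->1->3->T: bottleneck 4. Total 6.
Augment s->4->3->T: bottleneck 4. Total 10.
No augmenting path remains in the residual graph.

10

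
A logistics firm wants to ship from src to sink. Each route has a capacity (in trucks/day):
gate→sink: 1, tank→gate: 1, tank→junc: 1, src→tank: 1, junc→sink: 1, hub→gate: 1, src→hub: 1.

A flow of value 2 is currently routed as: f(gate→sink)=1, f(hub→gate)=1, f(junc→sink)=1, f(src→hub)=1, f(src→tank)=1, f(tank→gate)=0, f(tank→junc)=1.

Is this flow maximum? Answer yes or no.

Yes

Residual reachable from src: {src}; sink is not reachable.
Saturated cut: src→tank, src→hub with total capacity 2 = current flow value. Flow is maximum.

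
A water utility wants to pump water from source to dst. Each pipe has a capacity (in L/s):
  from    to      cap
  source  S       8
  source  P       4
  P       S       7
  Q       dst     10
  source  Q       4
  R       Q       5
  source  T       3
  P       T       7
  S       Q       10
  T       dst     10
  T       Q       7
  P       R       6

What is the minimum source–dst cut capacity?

17

Max flow = 17 (via 4 augmenting paths).
In the residual at optimum, the set reachable from source is {Q, S, source}.
Cut edges: source->P (cap 4), source->T (cap 3), Q->dst (cap 10). Sum = 17.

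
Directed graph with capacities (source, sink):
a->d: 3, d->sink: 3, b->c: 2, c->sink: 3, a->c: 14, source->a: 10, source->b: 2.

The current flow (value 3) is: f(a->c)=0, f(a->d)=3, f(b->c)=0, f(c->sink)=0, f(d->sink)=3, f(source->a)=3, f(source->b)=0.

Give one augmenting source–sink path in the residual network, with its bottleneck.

Residual along source->a->c->sink: source->a: 7, a->c: 14, c->sink: 3.
Bottleneck = min = 3.

source->a->c->sink, bottleneck 3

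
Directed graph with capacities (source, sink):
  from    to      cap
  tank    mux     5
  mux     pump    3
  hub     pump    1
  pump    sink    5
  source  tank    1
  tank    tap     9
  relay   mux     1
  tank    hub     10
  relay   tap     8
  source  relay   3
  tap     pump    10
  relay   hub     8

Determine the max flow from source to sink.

Augment source→tank→hub→pump→sink: bottleneck 1. Total 1.
Augment source→relay→tap→pump→sink: bottleneck 3. Total 4.
No augmenting path remains in the residual graph.

4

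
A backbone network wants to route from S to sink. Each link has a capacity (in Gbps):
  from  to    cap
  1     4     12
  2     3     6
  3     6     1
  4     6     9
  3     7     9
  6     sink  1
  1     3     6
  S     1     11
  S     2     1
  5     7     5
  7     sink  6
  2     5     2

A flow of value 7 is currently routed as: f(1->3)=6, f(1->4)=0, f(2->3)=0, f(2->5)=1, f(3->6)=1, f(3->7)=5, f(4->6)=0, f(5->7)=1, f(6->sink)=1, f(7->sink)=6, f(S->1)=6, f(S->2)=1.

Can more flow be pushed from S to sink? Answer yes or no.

No

Residual reachable from S: {1, 2, 3, 4, 5, 6, 7, S}; sink is not reachable.
Saturated cut: 7->sink, 6->sink with total capacity 7 = current flow value. Flow is maximum.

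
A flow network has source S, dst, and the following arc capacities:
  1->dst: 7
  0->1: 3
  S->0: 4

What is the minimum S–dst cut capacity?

3

Max flow = 3 (via 1 augmenting path).
In the residual at optimum, the set reachable from S is {0, S}.
Cut edges: 0->1 (cap 3). Sum = 3.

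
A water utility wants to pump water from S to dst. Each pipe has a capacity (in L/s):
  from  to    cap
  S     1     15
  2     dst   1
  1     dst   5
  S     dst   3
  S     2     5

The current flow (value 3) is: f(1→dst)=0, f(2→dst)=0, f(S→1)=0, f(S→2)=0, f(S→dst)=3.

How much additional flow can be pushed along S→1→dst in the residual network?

5

Residual capacities along the path: S→1: 15, 1→dst: 5.
Minimum is 5.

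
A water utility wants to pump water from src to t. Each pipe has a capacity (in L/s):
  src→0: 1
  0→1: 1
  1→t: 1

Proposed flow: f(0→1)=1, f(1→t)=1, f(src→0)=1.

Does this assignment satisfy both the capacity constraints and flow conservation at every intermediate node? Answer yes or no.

Yes

Every edge has 0 ≤ f(e) ≤ cap(e).
At each intermediate node, inflow equals outflow.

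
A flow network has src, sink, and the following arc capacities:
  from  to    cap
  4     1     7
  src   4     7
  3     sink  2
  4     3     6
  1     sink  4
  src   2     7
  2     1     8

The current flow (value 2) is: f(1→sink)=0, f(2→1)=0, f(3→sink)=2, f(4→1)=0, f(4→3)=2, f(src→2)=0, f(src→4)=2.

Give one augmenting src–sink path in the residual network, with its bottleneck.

src→4→1→sink, bottleneck 4

Residual along src→4→1→sink: src→4: 5, 4→1: 7, 1→sink: 4.
Bottleneck = min = 4.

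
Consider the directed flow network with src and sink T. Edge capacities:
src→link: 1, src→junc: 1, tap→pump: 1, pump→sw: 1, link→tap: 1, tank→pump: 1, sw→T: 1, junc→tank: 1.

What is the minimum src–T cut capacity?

1

Max flow = 1 (via 1 augmenting path).
In the residual at optimum, the set reachable from src is {junc, link, pump, src, tank, tap}.
Cut edges: pump→sw (cap 1). Sum = 1.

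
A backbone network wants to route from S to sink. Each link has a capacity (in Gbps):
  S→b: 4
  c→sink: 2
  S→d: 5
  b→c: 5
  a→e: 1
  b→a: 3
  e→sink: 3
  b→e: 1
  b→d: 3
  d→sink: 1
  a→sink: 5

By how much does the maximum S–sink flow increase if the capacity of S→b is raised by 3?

2

Original max flow = 5.
After raising cap(S→b), augmenting paths through that edge carry 2 more units.
New max flow = 7. Increase = 2.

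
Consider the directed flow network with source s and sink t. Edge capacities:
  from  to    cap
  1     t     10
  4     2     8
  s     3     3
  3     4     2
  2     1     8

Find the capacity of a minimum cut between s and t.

Max flow = 2 (via 1 augmenting path).
In the residual at optimum, the set reachable from s is {3, s}.
Cut edges: 3->4 (cap 2). Sum = 2.

2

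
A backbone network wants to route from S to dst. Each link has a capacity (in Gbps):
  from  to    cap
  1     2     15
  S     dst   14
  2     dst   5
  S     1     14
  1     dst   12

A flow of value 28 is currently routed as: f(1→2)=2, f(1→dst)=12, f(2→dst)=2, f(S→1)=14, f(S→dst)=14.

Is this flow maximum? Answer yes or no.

Yes

Residual reachable from S: {S}; dst is not reachable.
Saturated cut: S→1, S→dst with total capacity 28 = current flow value. Flow is maximum.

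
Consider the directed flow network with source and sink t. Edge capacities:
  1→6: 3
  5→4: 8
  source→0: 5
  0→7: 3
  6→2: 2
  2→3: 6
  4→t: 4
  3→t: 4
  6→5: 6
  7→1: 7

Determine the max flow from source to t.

3

Augment source→0→7→1→6→5→4→t: bottleneck 3. Total 3.
No augmenting path remains in the residual graph.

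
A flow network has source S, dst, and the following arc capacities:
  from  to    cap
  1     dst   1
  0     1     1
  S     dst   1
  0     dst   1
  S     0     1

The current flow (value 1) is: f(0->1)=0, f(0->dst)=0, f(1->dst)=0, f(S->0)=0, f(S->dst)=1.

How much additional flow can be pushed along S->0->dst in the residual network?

1

Residual capacities along the path: S->0: 1, 0->dst: 1.
Minimum is 1.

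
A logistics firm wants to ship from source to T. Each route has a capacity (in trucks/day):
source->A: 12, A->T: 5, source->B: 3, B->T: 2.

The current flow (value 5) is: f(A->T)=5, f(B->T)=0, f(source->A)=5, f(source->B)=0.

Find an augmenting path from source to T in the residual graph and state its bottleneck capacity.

Residual along source->B->T: source->B: 3, B->T: 2.
Bottleneck = min = 2.

source->B->T, bottleneck 2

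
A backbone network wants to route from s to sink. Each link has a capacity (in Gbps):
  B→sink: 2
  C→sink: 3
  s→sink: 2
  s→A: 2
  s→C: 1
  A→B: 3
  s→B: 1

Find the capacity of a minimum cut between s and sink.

5

Max flow = 5 (via 4 augmenting paths).
In the residual at optimum, the set reachable from s is {A, B, s}.
Cut edges: s→C (cap 1), s→sink (cap 2), B→sink (cap 2). Sum = 5.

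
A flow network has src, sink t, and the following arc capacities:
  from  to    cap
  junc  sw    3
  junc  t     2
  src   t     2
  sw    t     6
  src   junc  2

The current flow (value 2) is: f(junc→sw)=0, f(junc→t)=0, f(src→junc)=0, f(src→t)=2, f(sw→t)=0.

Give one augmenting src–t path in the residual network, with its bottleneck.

Residual along src→junc→t: src→junc: 2, junc→t: 2.
Bottleneck = min = 2.

src→junc→t, bottleneck 2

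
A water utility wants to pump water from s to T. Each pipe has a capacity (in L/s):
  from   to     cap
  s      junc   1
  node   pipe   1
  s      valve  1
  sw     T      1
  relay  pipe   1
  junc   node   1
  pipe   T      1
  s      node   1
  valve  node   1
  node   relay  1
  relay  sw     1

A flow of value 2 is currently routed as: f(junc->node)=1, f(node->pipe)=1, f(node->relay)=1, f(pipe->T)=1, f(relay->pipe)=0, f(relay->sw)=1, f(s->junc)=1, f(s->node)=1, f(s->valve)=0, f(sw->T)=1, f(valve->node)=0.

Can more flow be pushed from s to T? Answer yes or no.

No

Residual reachable from s: {junc, node, s, valve}; T is not reachable.
Saturated cut: node->relay, node->pipe with total capacity 2 = current flow value. Flow is maximum.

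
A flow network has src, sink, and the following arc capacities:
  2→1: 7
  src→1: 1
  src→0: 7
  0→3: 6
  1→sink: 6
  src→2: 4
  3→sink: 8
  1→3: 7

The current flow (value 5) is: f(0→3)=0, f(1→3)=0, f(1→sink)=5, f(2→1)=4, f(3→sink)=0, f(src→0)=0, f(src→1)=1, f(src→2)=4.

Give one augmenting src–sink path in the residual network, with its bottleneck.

src→0→3→sink, bottleneck 6

Residual along src→0→3→sink: src→0: 7, 0→3: 6, 3→sink: 8.
Bottleneck = min = 6.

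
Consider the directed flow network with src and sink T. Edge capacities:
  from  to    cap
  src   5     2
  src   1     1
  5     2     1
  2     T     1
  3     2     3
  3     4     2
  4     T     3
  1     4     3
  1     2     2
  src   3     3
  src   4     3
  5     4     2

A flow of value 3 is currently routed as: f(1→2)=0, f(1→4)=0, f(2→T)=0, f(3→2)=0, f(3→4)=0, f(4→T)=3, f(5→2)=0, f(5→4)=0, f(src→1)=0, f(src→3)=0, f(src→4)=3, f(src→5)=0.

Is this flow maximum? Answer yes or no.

Residual path src→5→2→T has bottleneck 1 > 0.
Pushing 1 along it raises the flow to 4, so the given flow is not maximum.

No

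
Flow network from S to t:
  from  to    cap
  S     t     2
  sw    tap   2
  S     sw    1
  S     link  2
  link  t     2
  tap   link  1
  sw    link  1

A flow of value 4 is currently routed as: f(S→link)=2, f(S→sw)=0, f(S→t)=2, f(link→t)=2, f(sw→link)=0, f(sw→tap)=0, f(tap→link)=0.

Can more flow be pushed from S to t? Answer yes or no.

Residual reachable from S: {S, link, sw, tap}; t is not reachable.
Saturated cut: S→t, link→t with total capacity 4 = current flow value. Flow is maximum.

No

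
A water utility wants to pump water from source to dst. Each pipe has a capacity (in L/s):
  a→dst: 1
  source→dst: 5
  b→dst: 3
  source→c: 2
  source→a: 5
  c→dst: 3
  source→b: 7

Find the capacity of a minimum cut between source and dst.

Max flow = 11 (via 4 augmenting paths).
In the residual at optimum, the set reachable from source is {a, b, source}.
Cut edges: source→c (cap 2), source→dst (cap 5), a→dst (cap 1), b→dst (cap 3). Sum = 11.

11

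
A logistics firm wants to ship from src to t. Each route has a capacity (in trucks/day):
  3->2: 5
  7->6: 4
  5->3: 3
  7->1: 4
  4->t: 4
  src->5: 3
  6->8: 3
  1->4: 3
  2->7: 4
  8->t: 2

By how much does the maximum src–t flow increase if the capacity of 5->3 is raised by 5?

0

Original max flow = 3.
Edge 5->3 does not cross the min cut (source side {src}), so extra capacity there cannot help.
New max flow = 3. Increase = 0.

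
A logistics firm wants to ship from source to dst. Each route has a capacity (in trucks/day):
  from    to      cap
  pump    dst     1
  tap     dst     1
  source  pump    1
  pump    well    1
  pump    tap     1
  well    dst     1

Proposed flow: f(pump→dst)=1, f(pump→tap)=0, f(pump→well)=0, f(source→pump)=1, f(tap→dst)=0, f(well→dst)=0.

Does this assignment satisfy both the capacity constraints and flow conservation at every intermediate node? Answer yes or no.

Every edge has 0 ≤ f(e) ≤ cap(e).
At each intermediate node, inflow equals outflow.

Yes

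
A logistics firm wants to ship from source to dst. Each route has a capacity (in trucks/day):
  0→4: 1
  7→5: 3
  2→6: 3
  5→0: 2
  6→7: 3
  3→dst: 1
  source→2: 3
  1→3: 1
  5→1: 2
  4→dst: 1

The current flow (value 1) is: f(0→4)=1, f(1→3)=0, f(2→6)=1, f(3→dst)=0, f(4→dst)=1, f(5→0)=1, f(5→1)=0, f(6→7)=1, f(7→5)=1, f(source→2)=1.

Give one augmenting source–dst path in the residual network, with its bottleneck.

source→2→6→7→5→1→3→dst, bottleneck 1

Residual along source→2→6→7→5→1→3→dst: source→2: 2, 2→6: 2, 6→7: 2, 7→5: 2, 5→1: 2, 1→3: 1, 3→dst: 1.
Bottleneck = min = 1.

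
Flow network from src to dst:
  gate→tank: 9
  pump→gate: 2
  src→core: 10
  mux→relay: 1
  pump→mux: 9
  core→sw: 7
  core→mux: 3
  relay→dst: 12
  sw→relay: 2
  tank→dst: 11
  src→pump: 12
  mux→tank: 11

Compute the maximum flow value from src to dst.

14

Augment src→pump→gate→tank→dst: bottleneck 2. Total 2.
Augment src→pump→mux→tank→dst: bottleneck 9. Total 11.
Augment src→core→mux→relay→dst: bottleneck 1. Total 12.
Augment src→core→sw→relay→dst: bottleneck 2. Total 14.
No augmenting path remains in the residual graph.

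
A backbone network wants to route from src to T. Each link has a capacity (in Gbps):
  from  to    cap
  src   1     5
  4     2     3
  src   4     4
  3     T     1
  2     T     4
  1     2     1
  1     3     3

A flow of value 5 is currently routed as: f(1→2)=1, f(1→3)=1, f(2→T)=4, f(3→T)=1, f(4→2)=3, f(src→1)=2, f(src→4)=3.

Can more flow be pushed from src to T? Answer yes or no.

Residual reachable from src: {1, 3, 4, src}; T is not reachable.
Saturated cut: 1→2, 3→T, 4→2 with total capacity 5 = current flow value. Flow is maximum.

No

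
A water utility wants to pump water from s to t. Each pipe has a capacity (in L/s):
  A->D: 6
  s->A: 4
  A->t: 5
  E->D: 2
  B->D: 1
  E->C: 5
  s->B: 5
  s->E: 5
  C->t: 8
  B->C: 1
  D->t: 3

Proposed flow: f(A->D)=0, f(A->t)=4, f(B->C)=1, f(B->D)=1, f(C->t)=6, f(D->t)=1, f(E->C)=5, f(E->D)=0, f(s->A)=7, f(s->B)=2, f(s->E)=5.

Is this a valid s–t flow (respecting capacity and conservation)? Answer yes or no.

Capacity violated on s->A: flow 7 > capacity 4.

No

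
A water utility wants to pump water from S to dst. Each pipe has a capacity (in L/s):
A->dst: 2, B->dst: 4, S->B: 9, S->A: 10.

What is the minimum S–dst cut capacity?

Max flow = 6 (via 2 augmenting paths).
In the residual at optimum, the set reachable from S is {A, B, S}.
Cut edges: B->dst (cap 4), A->dst (cap 2). Sum = 6.

6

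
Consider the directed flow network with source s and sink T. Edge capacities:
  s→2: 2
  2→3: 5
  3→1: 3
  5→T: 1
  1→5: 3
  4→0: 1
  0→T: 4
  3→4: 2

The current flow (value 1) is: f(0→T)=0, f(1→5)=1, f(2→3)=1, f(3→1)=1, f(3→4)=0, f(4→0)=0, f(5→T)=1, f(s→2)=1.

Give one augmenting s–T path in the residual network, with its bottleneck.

Residual along s→2→3→4→0→T: s→2: 1, 2→3: 4, 3→4: 2, 4→0: 1, 0→T: 4.
Bottleneck = min = 1.

s→2→3→4→0→T, bottleneck 1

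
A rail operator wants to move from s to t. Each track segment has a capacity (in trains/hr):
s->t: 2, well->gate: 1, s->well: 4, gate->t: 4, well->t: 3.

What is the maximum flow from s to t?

Augment s->t: bottleneck 2. Total 2.
Augment s->well->t: bottleneck 3. Total 5.
Augment s->well->gate->t: bottleneck 1. Total 6.
No augmenting path remains in the residual graph.

6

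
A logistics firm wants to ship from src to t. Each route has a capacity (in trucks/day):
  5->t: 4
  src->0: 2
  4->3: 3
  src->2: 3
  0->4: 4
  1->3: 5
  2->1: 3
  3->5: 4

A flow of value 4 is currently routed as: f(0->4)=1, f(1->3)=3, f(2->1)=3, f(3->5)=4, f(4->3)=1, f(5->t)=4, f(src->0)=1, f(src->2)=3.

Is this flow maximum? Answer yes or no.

Residual reachable from src: {0, 1, 2, 3, 4, src}; t is not reachable.
Saturated cut: 3->5 with total capacity 4 = current flow value. Flow is maximum.

Yes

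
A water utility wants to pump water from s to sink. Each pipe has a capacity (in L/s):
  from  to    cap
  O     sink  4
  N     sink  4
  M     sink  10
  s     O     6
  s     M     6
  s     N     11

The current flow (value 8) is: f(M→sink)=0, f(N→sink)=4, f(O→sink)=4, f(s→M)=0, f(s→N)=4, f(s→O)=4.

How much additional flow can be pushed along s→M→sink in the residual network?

6

Residual capacities along the path: s→M: 6, M→sink: 10.
Minimum is 6.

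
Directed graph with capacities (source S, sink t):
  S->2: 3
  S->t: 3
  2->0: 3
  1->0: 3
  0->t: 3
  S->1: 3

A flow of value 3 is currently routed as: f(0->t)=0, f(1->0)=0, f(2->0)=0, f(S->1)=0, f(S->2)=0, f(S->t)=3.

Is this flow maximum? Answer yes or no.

Residual path S->1->0->t has bottleneck 3 > 0.
Pushing 3 along it raises the flow to 6, so the given flow is not maximum.

No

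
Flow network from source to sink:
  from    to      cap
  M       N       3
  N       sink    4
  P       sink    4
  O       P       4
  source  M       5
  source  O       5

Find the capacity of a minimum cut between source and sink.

7

Max flow = 7 (via 2 augmenting paths).
In the residual at optimum, the set reachable from source is {M, O, source}.
Cut edges: M→N (cap 3), O→P (cap 4). Sum = 7.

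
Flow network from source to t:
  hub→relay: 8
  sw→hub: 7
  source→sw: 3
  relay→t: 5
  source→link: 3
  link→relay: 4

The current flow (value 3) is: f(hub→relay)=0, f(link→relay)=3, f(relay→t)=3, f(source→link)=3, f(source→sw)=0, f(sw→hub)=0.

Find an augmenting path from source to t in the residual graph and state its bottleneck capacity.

source→sw→hub→relay→t, bottleneck 2

Residual along source→sw→hub→relay→t: source→sw: 3, sw→hub: 7, hub→relay: 8, relay→t: 2.
Bottleneck = min = 2.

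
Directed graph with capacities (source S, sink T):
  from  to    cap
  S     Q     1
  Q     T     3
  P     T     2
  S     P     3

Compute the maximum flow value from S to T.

3

Augment S->Q->T: bottleneck 1. Total 1.
Augment S->P->T: bottleneck 2. Total 3.
No augmenting path remains in the residual graph.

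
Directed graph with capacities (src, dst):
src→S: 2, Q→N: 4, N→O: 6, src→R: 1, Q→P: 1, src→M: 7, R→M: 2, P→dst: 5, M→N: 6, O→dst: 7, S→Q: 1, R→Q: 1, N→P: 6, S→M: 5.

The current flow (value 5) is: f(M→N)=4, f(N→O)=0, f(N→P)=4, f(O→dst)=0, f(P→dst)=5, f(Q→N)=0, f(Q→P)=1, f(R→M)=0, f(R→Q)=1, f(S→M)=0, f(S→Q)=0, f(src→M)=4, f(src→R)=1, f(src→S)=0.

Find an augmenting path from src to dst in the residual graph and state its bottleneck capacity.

src→M→N→O→dst, bottleneck 2

Residual along src→M→N→O→dst: src→M: 3, M→N: 2, N→O: 6, O→dst: 7.
Bottleneck = min = 2.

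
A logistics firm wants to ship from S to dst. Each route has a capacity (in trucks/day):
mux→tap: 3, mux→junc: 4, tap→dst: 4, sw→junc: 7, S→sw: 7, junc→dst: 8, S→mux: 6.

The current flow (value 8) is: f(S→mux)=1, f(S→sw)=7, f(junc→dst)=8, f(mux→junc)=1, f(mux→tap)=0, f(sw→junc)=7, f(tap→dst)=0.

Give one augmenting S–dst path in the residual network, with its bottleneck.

Residual along S→mux→tap→dst: S→mux: 5, mux→tap: 3, tap→dst: 4.
Bottleneck = min = 3.

S→mux→tap→dst, bottleneck 3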